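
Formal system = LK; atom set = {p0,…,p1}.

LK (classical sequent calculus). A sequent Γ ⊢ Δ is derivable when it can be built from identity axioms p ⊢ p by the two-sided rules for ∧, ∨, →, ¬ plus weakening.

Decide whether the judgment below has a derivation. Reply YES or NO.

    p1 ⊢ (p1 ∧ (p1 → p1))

Derivation trace:
[∧R] p1 ⊢ (p1 ∧ (p1 → p1))
  [Ax] p1 ⊢ p1
  [→R]  ⊢ (p1 → p1)
    [Ax] p1 ⊢ p1

Result: YES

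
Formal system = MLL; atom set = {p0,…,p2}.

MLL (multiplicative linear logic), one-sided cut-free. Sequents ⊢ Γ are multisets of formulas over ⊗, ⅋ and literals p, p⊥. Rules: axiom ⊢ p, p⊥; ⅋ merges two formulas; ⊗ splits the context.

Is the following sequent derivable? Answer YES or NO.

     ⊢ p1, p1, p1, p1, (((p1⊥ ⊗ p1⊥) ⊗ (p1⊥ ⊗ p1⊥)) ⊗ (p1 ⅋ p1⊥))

Derivation trace:
[⊗]  ⊢ p1, p1, p1, p1, (((p1⊥ ⊗ p1⊥) ⊗ (p1⊥ ⊗ p1⊥)) ⊗ (p1 ⅋ p1⊥))
  [⊗]  ⊢ p1, p1, p1, p1, ((p1⊥ ⊗ p1⊥) ⊗ (p1⊥ ⊗ p1⊥))
    [⊗]  ⊢ p1, p1, (p1⊥ ⊗ p1⊥)
      [Ax]  ⊢ p1, p1⊥
      [Ax]  ⊢ p1, p1⊥
    [⊗]  ⊢ p1, p1, (p1⊥ ⊗ p1⊥)
      [Ax]  ⊢ p1, p1⊥
      [Ax]  ⊢ p1, p1⊥
  [⅋]  ⊢ (p1 ⅋ p1⊥)
    [Ax]  ⊢ p1, p1⊥

Result: YES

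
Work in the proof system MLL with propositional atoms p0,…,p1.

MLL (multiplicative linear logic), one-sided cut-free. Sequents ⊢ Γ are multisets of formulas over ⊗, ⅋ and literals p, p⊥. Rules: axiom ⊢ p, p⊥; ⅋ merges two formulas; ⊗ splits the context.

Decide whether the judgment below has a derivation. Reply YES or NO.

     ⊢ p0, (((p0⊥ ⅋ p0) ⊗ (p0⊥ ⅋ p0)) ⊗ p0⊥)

Derivation trace:
[⊗]  ⊢ p0, (((p0⊥ ⅋ p0) ⊗ (p0⊥ ⅋ p0)) ⊗ p0⊥)
  [⊗]  ⊢ ((p0⊥ ⅋ p0) ⊗ (p0⊥ ⅋ p0))
    [⅋]  ⊢ (p0⊥ ⅋ p0)
      [Ax]  ⊢ p0, p0⊥
    [⅋]  ⊢ (p0⊥ ⅋ p0)
      [Ax]  ⊢ p0, p0⊥
  [Ax]  ⊢ p0, p0⊥

Result: YES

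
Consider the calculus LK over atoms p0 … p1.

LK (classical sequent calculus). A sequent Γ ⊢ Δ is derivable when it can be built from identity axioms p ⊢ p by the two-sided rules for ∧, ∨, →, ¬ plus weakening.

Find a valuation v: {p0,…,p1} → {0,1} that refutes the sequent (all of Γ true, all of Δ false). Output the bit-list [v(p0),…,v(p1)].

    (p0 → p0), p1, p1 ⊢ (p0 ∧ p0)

Truth-table refutation:
  v=00: Γ:[(p0 → p0)=T, p1=F, p1=F] Δ:[(p0 ∧ p0)=F] refutes=False
  v=01: Γ:[(p0 → p0)=T, p1=T, p1=T] Δ:[(p0 ∧ p0)=F] refutes=True  ← countermodel

Result: [0, 1]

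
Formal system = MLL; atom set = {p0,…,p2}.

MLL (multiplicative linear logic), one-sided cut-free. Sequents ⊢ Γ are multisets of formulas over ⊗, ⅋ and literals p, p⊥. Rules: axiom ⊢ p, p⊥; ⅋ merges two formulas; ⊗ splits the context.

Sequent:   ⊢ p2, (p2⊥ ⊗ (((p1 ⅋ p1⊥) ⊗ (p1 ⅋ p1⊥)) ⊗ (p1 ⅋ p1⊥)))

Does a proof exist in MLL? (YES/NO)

Derivation (root first):
[⊗]  ⊢ p2, (p2⊥ ⊗ (((p1 ⅋ p1⊥) ⊗ (p1 ⅋ p1⊥)) ⊗ (p1 ⅋ p1⊥)))
  [Ax]  ⊢ p2, p2⊥
  [⊗]  ⊢ (((p1 ⅋ p1⊥) ⊗ (p1 ⅋ p1⊥)) ⊗ (p1 ⅋ p1⊥))
    [⊗]  ⊢ ((p1 ⅋ p1⊥) ⊗ (p1 ⅋ p1⊥))
      [⅋]  ⊢ (p1 ⅋ p1⊥)
        [Ax]  ⊢ p1, p1⊥
      [⅋]  ⊢ (p1 ⅋ p1⊥)
        [Ax]  ⊢ p1, p1⊥
    [⅋]  ⊢ (p1 ⅋ p1⊥)
      [Ax]  ⊢ p1, p1⊥

Result: YES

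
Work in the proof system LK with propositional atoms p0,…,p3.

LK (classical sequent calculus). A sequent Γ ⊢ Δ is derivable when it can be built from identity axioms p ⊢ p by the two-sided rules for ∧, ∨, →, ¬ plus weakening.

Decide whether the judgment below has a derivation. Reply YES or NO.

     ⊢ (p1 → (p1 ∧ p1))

Derivation (root first):
[→R]  ⊢ (p1 → (p1 ∧ p1))
  [∧R] p1 ⊢ (p1 ∧ p1)
    [Ax] p1 ⊢ p1
    [Ax] p1 ⊢ p1

Result: YES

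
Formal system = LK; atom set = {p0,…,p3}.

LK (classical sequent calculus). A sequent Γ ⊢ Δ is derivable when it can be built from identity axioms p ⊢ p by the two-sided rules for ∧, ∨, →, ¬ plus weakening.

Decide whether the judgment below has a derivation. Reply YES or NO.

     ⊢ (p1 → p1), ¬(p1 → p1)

Proof tree:
[¬R]  ⊢ (p1 → p1), ¬(p1 → p1)
  [→R] (p1 → p1) ⊢ (p1 → p1)
    [→L] p1, (p1 → p1) ⊢ p1
      [WR] p1 ⊢ p1, p1
        [Ax] p1 ⊢ p1
      [WR] p1 ⊢ p1, p1
        [Ax] p1 ⊢ p1

Result: YES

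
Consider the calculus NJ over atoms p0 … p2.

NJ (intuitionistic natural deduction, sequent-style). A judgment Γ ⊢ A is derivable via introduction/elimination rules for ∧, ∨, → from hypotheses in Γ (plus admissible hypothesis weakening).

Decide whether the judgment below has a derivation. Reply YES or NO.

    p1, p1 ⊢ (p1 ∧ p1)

Proof tree:
[Wk] p1, p1 ⊢ (p1 ∧ p1)
  [∧I] p1 ⊢ (p1 ∧ p1)
    [Ax] p1 ⊢ p1
    [Ax] p1 ⊢ p1

Result: YES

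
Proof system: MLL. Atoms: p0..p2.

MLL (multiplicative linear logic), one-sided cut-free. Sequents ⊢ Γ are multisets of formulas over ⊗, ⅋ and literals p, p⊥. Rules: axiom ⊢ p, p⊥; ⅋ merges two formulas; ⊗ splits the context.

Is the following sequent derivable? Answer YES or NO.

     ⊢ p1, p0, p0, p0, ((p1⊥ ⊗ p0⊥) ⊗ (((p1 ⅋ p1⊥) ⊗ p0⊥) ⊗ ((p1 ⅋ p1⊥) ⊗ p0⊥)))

Derivation trace:
[⊗]  ⊢ p1, p0, p0, p0, ((p1⊥ ⊗ p0⊥) ⊗ (((p1 ⅋ p1⊥) ⊗ p0⊥) ⊗ ((p1 ⅋ p1⊥) ⊗ p0⊥)))
  [⊗]  ⊢ p1, p0, (p1⊥ ⊗ p0⊥)
    [Ax]  ⊢ p1, p1⊥
    [Ax]  ⊢ p0, p0⊥
  [⊗]  ⊢ p0, p0, (((p1 ⅋ p1⊥) ⊗ p0⊥) ⊗ ((p1 ⅋ p1⊥) ⊗ p0⊥))
    [⊗]  ⊢ p0, ((p1 ⅋ p1⊥) ⊗ p0⊥)
      [⅋]  ⊢ (p1 ⅋ p1⊥)
        [Ax]  ⊢ p1, p1⊥
      [Ax]  ⊢ p0, p0⊥
    [⊗]  ⊢ p0, ((p1 ⅋ p1⊥) ⊗ p0⊥)
      [⅋]  ⊢ (p1 ⅋ p1⊥)
        [Ax]  ⊢ p1, p1⊥
      [Ax]  ⊢ p0, p0⊥

Result: YES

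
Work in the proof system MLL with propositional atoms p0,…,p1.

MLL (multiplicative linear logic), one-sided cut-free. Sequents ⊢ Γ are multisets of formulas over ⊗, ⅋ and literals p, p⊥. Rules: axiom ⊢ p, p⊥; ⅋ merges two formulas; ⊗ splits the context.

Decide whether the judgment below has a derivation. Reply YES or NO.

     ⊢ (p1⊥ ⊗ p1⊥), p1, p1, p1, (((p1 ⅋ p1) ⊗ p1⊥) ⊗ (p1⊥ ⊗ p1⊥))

Derivation trace:
[⊗]  ⊢ (p1⊥ ⊗ p1⊥), p1, p1, p1, (((p1 ⅋ p1) ⊗ p1⊥) ⊗ (p1⊥ ⊗ p1⊥))
  [⊗]  ⊢ (p1⊥ ⊗ p1⊥), p1, ((p1 ⅋ p1) ⊗ p1⊥)
    [⅋]  ⊢ (p1⊥ ⊗ p1⊥), (p1 ⅋ p1)
      [⊗]  ⊢ p1, p1, (p1⊥ ⊗ p1⊥)
        [Ax]  ⊢ p1, p1⊥
        [Ax]  ⊢ p1, p1⊥
    [Ax]  ⊢ p1, p1⊥
  [⊗]  ⊢ p1, p1, (p1⊥ ⊗ p1⊥)
    [Ax]  ⊢ p1, p1⊥
    [Ax]  ⊢ p1, p1⊥

Result: YES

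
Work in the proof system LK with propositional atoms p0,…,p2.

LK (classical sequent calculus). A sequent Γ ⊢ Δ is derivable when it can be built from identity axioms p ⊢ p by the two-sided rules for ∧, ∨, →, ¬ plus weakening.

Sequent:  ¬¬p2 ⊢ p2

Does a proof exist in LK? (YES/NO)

Derivation (root first):
[¬L] ¬¬p2 ⊢ p2
  [¬R]  ⊢ p2, ¬p2
    [Ax] p2 ⊢ p2

Result: YES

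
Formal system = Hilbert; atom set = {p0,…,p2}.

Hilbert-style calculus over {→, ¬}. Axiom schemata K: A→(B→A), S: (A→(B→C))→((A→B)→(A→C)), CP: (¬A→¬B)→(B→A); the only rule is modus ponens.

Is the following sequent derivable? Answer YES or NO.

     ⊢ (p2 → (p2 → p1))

Search for a countermodel by truth-table:
  v=000: Γ:[] Δ:[(p2 → (p2 → p1))=T] refutes=False
  v=001: Γ:[] Δ:[(p2 → (p2 → p1))=F] refutes=True  ← countermodel

Result: NO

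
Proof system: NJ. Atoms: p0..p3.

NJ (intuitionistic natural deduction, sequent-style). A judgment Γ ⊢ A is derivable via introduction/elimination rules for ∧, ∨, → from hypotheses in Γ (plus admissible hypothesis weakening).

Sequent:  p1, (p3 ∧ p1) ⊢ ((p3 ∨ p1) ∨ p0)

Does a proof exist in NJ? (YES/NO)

Derivation (root first):
[Wk] p1, (p3 ∧ p1) ⊢ ((p3 ∨ p1) ∨ p0)
  [∨I₁] p1 ⊢ ((p3 ∨ p1) ∨ p0)
    [∨I₂] p1 ⊢ (p3 ∨ p1)
      [Ax] p1 ⊢ p1

Result: YES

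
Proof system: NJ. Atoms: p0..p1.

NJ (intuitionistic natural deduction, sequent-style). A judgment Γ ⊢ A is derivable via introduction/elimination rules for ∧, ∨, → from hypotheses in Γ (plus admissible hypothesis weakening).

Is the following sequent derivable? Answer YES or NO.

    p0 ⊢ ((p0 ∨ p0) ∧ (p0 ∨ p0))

Derivation trace:
[∧I] p0 ⊢ ((p0 ∨ p0) ∧ (p0 ∨ p0))
  [∨I₂] p0 ⊢ (p0 ∨ p0)
    [Ax] p0 ⊢ p0
  [∨I₂] p0 ⊢ (p0 ∨ p0)
    [Ax] p0 ⊢ p0

Result: YES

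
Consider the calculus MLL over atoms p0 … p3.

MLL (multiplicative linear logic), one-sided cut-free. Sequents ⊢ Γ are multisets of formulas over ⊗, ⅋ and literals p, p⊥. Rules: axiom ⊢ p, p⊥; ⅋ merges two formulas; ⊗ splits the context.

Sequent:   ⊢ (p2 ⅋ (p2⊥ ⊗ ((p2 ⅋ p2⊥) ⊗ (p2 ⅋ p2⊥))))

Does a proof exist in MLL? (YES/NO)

Derivation trace:
[⅋]  ⊢ (p2 ⅋ (p2⊥ ⊗ ((p2 ⅋ p2⊥) ⊗ (p2 ⅋ p2⊥))))
  [⊗]  ⊢ p2, (p2⊥ ⊗ ((p2 ⅋ p2⊥) ⊗ (p2 ⅋ p2⊥)))
    [Ax]  ⊢ p2, p2⊥
    [⊗]  ⊢ ((p2 ⅋ p2⊥) ⊗ (p2 ⅋ p2⊥))
      [⅋]  ⊢ (p2 ⅋ p2⊥)
        [Ax]  ⊢ p2, p2⊥
      [⅋]  ⊢ (p2 ⅋ p2⊥)
        [Ax]  ⊢ p2, p2⊥

Result: YES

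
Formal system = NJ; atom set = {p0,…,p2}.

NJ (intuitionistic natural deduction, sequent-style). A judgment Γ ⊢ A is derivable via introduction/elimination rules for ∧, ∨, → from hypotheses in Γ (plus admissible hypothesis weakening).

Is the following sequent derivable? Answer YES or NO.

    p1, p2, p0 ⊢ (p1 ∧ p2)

Derivation (root first):
[Wk] p1, p2, p0 ⊢ (p1 ∧ p2)
  [∧I] p1, p2 ⊢ (p1 ∧ p2)
    [Ax] p1 ⊢ p1
    [Ax] p2 ⊢ p2

Result: YES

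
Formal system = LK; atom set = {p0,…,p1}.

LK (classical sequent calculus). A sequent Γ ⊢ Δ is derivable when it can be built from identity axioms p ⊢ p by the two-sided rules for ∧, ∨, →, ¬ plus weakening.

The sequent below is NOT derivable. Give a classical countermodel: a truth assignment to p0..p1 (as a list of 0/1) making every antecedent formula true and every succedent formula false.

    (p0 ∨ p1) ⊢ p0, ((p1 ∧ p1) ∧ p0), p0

Truth-table refutation:
  v=00: Γ:[(p0 ∨ p1)=F] Δ:[p0=F, ((p1 ∧ p1) ∧ p0)=F, p0=F] refutes=False
  v=01: Γ:[(p0 ∨ p1)=T] Δ:[p0=F, ((p1 ∧ p1) ∧ p0)=F, p0=F] refutes=True  ← countermodel

Result: [0, 1]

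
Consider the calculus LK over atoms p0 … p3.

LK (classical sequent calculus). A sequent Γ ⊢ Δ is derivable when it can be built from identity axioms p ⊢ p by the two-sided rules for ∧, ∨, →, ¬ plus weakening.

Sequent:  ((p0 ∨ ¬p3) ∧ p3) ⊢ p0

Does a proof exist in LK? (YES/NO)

Proof tree:
[∧L] ((p0 ∨ ¬p3) ∧ p3) ⊢ p0
  [∨L] p3, (p0 ∨ ¬p3) ⊢ p0
    [Ax] p0 ⊢ p0
    [¬L] p3, ¬p3 ⊢ 
      [Ax] p3 ⊢ p3

Result: YES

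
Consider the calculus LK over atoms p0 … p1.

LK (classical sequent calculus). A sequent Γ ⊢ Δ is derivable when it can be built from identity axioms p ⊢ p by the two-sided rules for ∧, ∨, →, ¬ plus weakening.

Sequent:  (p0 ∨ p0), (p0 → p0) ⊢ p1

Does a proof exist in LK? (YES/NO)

Search for a countermodel by truth-table:
  v=00: Γ:[(p0 ∨ p0)=F, (p0 → p0)=T] Δ:[p1=F] refutes=False
  v=01: Γ:[(p0 ∨ p0)=F, (p0 → p0)=T] Δ:[p1=T] refutes=False
  v=10: Γ:[(p0 ∨ p0)=T, (p0 → p0)=T] Δ:[p1=F] refutes=True  ← countermodel

Result: NO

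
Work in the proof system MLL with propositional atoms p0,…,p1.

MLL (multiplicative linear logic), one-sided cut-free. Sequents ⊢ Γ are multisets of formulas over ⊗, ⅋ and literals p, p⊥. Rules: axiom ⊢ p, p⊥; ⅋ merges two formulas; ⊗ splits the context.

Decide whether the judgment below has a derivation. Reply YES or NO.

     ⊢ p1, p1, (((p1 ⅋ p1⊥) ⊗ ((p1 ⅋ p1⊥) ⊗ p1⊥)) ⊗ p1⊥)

Derivation trace:
[⊗]  ⊢ p1, p1, (((p1 ⅋ p1⊥) ⊗ ((p1 ⅋ p1⊥) ⊗ p1⊥)) ⊗ p1⊥)
  [⊗]  ⊢ p1, ((p1 ⅋ p1⊥) ⊗ ((p1 ⅋ p1⊥) ⊗ p1⊥))
    [⅋]  ⊢ (p1 ⅋ p1⊥)
      [Ax]  ⊢ p1, p1⊥
    [⊗]  ⊢ p1, ((p1 ⅋ p1⊥) ⊗ p1⊥)
      [⅋]  ⊢ (p1 ⅋ p1⊥)
        [Ax]  ⊢ p1, p1⊥
      [Ax]  ⊢ p1, p1⊥
  [Ax]  ⊢ p1, p1⊥

Result: YES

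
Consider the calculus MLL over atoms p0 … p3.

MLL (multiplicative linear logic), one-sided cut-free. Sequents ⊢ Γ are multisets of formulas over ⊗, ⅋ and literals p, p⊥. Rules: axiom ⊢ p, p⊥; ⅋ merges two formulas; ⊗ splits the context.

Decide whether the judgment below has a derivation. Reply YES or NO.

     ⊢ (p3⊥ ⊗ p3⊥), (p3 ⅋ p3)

Derivation trace:
[⅋]  ⊢ (p3⊥ ⊗ p3⊥), (p3 ⅋ p3)
  [⊗]  ⊢ p3, p3, (p3⊥ ⊗ p3⊥)
    [Ax]  ⊢ p3, p3⊥
    [Ax]  ⊢ p3, p3⊥

Result: YES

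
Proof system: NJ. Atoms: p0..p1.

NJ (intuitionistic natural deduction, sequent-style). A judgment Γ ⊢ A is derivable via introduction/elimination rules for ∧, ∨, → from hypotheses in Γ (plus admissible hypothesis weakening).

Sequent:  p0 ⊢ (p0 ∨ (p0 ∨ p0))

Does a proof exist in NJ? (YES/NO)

Proof tree:
[∨I₂] p0 ⊢ (p0 ∨ (p0 ∨ p0))
  [∨I₁] p0 ⊢ (p0 ∨ p0)
    [→E] p0 ⊢ p0
      [→I]  ⊢ (p0 → p0)
        [Ax] p0 ⊢ p0
      [Ax] p0 ⊢ p0

Result: YES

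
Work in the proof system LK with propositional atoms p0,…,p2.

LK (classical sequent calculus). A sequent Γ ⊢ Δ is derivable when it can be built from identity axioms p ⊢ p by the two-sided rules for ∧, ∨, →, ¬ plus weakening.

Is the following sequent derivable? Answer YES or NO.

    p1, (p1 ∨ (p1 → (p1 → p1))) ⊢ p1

Derivation (root first):
[∨L] p1, (p1 ∨ (p1 → (p1 → p1))) ⊢ p1
  [Ax] p1 ⊢ p1
  [→L] p1, (p1 → (p1 → p1)) ⊢ p1
    [Ax] p1 ⊢ p1
    [→L] p1, (p1 → p1) ⊢ p1
      [WL] p1, p1 ⊢ p1
        [Ax] p1 ⊢ p1
      [Ax] p1 ⊢ p1

Result: YES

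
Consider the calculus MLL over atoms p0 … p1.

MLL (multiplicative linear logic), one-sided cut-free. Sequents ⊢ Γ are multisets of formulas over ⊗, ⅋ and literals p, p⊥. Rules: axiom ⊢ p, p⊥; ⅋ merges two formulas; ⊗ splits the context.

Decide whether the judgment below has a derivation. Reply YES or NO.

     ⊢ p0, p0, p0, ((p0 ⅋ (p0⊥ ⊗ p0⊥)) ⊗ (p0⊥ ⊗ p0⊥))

Proof tree:
[⊗]  ⊢ p0, p0, p0, ((p0 ⅋ (p0⊥ ⊗ p0⊥)) ⊗ (p0⊥ ⊗ p0⊥))
  [⅋]  ⊢ p0, (p0 ⅋ (p0⊥ ⊗ p0⊥))
    [⊗]  ⊢ p0, p0, (p0⊥ ⊗ p0⊥)
      [Ax]  ⊢ p0, p0⊥
      [Ax]  ⊢ p0, p0⊥
  [⊗]  ⊢ p0, p0, (p0⊥ ⊗ p0⊥)
    [Ax]  ⊢ p0, p0⊥
    [Ax]  ⊢ p0, p0⊥

Result: YES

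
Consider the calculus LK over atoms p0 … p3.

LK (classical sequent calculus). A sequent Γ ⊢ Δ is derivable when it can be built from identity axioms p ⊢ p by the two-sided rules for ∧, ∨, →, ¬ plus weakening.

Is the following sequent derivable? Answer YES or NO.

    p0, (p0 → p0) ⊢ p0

Derivation trace:
[→L] p0, (p0 → p0) ⊢ p0
  [WR] p0 ⊢ p0, p0
    [Ax] p0 ⊢ p0
  [WR] p0 ⊢ p0, p0
    [Ax] p0 ⊢ p0

Result: YES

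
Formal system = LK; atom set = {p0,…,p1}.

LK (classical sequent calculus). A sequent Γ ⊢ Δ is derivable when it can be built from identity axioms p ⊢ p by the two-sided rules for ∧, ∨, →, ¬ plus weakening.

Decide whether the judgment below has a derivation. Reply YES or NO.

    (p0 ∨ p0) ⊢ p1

Enumerate valuations to refute Γ ⊢ Δ:
  v=00: Γ:[(p0 ∨ p0)=F] Δ:[p1=F] refutes=False
  v=01: Γ:[(p0 ∨ p0)=F] Δ:[p1=T] refutes=False
  v=10: Γ:[(p0 ∨ p0)=T] Δ:[p1=F] refutes=True  ← countermodel

Result: NO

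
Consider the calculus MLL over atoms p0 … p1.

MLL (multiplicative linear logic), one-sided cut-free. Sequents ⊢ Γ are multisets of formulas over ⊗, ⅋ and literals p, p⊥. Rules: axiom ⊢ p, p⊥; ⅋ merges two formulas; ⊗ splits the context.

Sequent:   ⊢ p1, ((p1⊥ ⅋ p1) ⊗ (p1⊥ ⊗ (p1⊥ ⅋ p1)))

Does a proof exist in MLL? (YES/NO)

Derivation (root first):
[⊗]  ⊢ p1, ((p1⊥ ⅋ p1) ⊗ (p1⊥ ⊗ (p1⊥ ⅋ p1)))
  [⅋]  ⊢ (p1⊥ ⅋ p1)
    [Ax]  ⊢ p1, p1⊥
  [⊗]  ⊢ p1, (p1⊥ ⊗ (p1⊥ ⅋ p1))
    [Ax]  ⊢ p1, p1⊥
    [⅋]  ⊢ (p1⊥ ⅋ p1)
      [Ax]  ⊢ p1, p1⊥

Result: YES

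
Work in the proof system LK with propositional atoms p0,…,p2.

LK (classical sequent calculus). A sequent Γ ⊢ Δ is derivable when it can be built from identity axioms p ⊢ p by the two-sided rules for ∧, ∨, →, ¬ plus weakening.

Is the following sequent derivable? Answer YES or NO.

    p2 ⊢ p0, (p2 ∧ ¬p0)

Derivation trace:
[∧R] p2 ⊢ p0, (p2 ∧ ¬p0)
  [Ax] p2 ⊢ p2
  [¬R]  ⊢ p0, ¬p0
    [Ax] p0 ⊢ p0

Result: YES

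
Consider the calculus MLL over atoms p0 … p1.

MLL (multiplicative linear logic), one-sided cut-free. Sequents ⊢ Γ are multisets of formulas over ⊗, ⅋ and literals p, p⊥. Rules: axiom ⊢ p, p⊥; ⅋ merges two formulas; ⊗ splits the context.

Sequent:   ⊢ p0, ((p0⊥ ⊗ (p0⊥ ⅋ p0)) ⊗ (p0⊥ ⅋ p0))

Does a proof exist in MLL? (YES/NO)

Derivation trace:
[⊗]  ⊢ p0, ((p0⊥ ⊗ (p0⊥ ⅋ p0)) ⊗ (p0⊥ ⅋ p0))
  [⊗]  ⊢ p0, (p0⊥ ⊗ (p0⊥ ⅋ p0))
    [Ax]  ⊢ p0, p0⊥
    [⅋]  ⊢ (p0⊥ ⅋ p0)
      [Ax]  ⊢ p0, p0⊥
  [⅋]  ⊢ (p0⊥ ⅋ p0)
    [Ax]  ⊢ p0, p0⊥

Result: YES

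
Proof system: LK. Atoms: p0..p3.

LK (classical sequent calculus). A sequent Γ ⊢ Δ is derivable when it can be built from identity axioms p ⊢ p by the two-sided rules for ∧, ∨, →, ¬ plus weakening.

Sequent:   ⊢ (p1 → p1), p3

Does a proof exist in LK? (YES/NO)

Proof tree:
[WR]  ⊢ (p1 → p1), p3
  [→R]  ⊢ (p1 → p1)
    [Ax] p1 ⊢ p1

Result: YES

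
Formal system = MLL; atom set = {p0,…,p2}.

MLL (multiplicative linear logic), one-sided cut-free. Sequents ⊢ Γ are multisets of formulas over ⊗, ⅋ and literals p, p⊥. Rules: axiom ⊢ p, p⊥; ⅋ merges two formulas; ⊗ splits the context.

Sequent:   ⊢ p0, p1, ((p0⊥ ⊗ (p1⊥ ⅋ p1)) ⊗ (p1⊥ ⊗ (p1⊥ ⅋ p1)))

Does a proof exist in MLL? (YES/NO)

Proof tree:
[⊗]  ⊢ p0, p1, ((p0⊥ ⊗ (p1⊥ ⅋ p1)) ⊗ (p1⊥ ⊗ (p1⊥ ⅋ p1)))
  [⊗]  ⊢ p0, (p0⊥ ⊗ (p1⊥ ⅋ p1))
    [Ax]  ⊢ p0, p0⊥
    [⅋]  ⊢ (p1⊥ ⅋ p1)
      [Ax]  ⊢ p1, p1⊥
  [⊗]  ⊢ p1, (p1⊥ ⊗ (p1⊥ ⅋ p1))
    [Ax]  ⊢ p1, p1⊥
    [⅋]  ⊢ (p1⊥ ⅋ p1)
      [Ax]  ⊢ p1, p1⊥

Result: YES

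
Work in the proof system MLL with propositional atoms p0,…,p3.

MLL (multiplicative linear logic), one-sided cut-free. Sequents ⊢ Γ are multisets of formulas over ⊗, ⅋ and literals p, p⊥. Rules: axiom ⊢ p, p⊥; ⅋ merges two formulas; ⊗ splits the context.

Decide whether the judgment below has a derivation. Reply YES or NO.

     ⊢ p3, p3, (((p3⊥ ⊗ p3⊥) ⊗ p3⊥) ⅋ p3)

Proof tree:
[⅋]  ⊢ p3, p3, (((p3⊥ ⊗ p3⊥) ⊗ p3⊥) ⅋ p3)
  [⊗]  ⊢ p3, p3, p3, ((p3⊥ ⊗ p3⊥) ⊗ p3⊥)
    [⊗]  ⊢ p3, p3, (p3⊥ ⊗ p3⊥)
      [Ax]  ⊢ p3, p3⊥
      [Ax]  ⊢ p3, p3⊥
    [Ax]  ⊢ p3, p3⊥

Result: YES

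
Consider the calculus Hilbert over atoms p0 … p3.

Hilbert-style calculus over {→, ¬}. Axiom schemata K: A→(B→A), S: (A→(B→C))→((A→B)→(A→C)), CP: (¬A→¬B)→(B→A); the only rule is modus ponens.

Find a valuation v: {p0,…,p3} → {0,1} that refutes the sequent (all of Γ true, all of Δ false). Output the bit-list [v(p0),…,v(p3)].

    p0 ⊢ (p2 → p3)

Enumerate valuations to refute Γ ⊢ Δ:
  v=0000: Γ:[p0=F] Δ:[(p2 → p3)=T] refutes=False
  v=0001: Γ:[p0=F] Δ:[(p2 → p3)=T] refutes=False
  v=0010: Γ:[p0=F] Δ:[(p2 → p3)=F] refutes=False
  v=0011: Γ:[p0=F] Δ:[(p2 → p3)=T] refutes=False
  v=0100: Γ:[p0=F] Δ:[(p2 → p3)=T] refutes=False
  v=0101: Γ:[p0=F] Δ:[(p2 → p3)=T] refutes=False
  v=0110: Γ:[p0=F] Δ:[(p2 → p3)=F] refutes=False
  v=0111: Γ:[p0=F] Δ:[(p2 → p3)=T] refutes=False
  v=1000: Γ:[p0=T] Δ:[(p2 → p3)=T] refutes=False
  v=1001: Γ:[p0=T] Δ:[(p2 → p3)=T] refutes=False
  v=1010: Γ:[p0=T] Δ:[(p2 → p3)=F] refutes=True  ← countermodel

Result: [1, 0, 1, 0]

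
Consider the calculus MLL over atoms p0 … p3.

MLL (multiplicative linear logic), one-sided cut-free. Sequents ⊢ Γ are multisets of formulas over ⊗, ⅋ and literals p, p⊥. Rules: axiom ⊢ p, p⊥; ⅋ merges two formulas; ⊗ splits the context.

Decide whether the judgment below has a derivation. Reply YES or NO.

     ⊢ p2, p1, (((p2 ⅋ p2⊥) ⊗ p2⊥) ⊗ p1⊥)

Derivation (root first):
[⊗]  ⊢ p2, p1, (((p2 ⅋ p2⊥) ⊗ p2⊥) ⊗ p1⊥)
  [⊗]  ⊢ p2, ((p2 ⅋ p2⊥) ⊗ p2⊥)
    [⅋]  ⊢ (p2 ⅋ p2⊥)
      [Ax]  ⊢ p2, p2⊥
    [Ax]  ⊢ p2, p2⊥
  [Ax]  ⊢ p1, p1⊥

Result: YES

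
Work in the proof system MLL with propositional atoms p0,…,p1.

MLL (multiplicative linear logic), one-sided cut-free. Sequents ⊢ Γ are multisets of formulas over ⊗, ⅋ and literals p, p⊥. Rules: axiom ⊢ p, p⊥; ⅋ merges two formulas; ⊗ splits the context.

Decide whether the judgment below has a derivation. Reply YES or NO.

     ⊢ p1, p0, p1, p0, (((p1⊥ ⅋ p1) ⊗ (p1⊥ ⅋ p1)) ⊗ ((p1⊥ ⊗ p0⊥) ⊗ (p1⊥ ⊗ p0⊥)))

Derivation trace:
[⊗]  ⊢ p1, p0, p1, p0, (((p1⊥ ⅋ p1) ⊗ (p1⊥ ⅋ p1)) ⊗ ((p1⊥ ⊗ p0⊥) ⊗ (p1⊥ ⊗ p0⊥)))
  [⊗]  ⊢ ((p1⊥ ⅋ p1) ⊗ (p1⊥ ⅋ p1))
    [⅋]  ⊢ (p1⊥ ⅋ p1)
      [Ax]  ⊢ p1, p1⊥
    [⅋]  ⊢ (p1⊥ ⅋ p1)
      [Ax]  ⊢ p1, p1⊥
  [⊗]  ⊢ p1, p0, p1, p0, ((p1⊥ ⊗ p0⊥) ⊗ (p1⊥ ⊗ p0⊥))
    [⊗]  ⊢ p1, p0, (p1⊥ ⊗ p0⊥)
      [Ax]  ⊢ p1, p1⊥
      [Ax]  ⊢ p0, p0⊥
    [⊗]  ⊢ p1, p0, (p1⊥ ⊗ p0⊥)
      [Ax]  ⊢ p1, p1⊥
      [Ax]  ⊢ p0, p0⊥

Result: YES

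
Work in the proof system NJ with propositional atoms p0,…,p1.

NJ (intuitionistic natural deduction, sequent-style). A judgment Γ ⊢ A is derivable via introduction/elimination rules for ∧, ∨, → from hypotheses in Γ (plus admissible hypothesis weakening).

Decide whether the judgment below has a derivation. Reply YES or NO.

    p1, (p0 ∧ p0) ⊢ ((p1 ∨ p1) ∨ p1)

Derivation (root first):
[∨I₁] p1, (p0 ∧ p0) ⊢ ((p1 ∨ p1) ∨ p1)
  [Wk] p1, (p0 ∧ p0) ⊢ (p1 ∨ p1)
    [∨I₂] p1 ⊢ (p1 ∨ p1)
      [Ax] p1 ⊢ p1

Result: YES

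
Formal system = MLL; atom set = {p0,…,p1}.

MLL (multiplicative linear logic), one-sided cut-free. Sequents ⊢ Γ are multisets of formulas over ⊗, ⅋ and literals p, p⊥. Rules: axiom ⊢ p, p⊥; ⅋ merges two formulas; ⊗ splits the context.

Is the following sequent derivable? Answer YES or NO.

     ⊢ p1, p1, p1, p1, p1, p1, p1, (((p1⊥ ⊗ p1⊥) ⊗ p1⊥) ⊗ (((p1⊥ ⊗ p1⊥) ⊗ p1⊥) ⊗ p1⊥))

Derivation trace:
[⊗]  ⊢ p1, p1, p1, p1, p1, p1, p1, (((p1⊥ ⊗ p1⊥) ⊗ p1⊥) ⊗ (((p1⊥ ⊗ p1⊥) ⊗ p1⊥) ⊗ p1⊥))
  [⊗]  ⊢ p1, p1, p1, ((p1⊥ ⊗ p1⊥) ⊗ p1⊥)
    [⊗]  ⊢ p1, p1, (p1⊥ ⊗ p1⊥)
      [Ax]  ⊢ p1, p1⊥
      [Ax]  ⊢ p1, p1⊥
    [Ax]  ⊢ p1, p1⊥
  [⊗]  ⊢ p1, p1, p1, p1, (((p1⊥ ⊗ p1⊥) ⊗ p1⊥) ⊗ p1⊥)
    [⊗]  ⊢ p1, p1, p1, ((p1⊥ ⊗ p1⊥) ⊗ p1⊥)
      [⊗]  ⊢ p1, p1, (p1⊥ ⊗ p1⊥)
        [Ax]  ⊢ p1, p1⊥
        [Ax]  ⊢ p1, p1⊥
      [Ax]  ⊢ p1, p1⊥
    [Ax]  ⊢ p1, p1⊥

Result: YES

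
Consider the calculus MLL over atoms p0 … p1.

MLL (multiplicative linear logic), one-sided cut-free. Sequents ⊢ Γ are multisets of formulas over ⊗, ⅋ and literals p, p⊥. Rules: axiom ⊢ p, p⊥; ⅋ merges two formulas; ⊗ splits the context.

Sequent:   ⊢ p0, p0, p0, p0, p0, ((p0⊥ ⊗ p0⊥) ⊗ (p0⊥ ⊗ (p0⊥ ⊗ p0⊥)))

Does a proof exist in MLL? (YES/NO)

Proof tree:
[⊗]  ⊢ p0, p0, p0, p0, p0, ((p0⊥ ⊗ p0⊥) ⊗ (p0⊥ ⊗ (p0⊥ ⊗ p0⊥)))
  [⊗]  ⊢ p0, p0, (p0⊥ ⊗ p0⊥)
    [Ax]  ⊢ p0, p0⊥
    [Ax]  ⊢ p0, p0⊥
  [⊗]  ⊢ p0, p0, p0, (p0⊥ ⊗ (p0⊥ ⊗ p0⊥))
    [Ax]  ⊢ p0, p0⊥
    [⊗]  ⊢ p0, p0, (p0⊥ ⊗ p0⊥)
      [Ax]  ⊢ p0, p0⊥
      [Ax]  ⊢ p0, p0⊥

Result: YES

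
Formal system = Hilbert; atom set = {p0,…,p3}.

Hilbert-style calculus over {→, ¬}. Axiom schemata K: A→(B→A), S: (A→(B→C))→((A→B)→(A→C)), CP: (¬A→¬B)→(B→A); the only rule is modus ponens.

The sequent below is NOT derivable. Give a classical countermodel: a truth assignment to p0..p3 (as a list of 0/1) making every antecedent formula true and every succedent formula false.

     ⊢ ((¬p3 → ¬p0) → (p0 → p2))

Search for a countermodel by truth-table:
  v=0000: Γ:[] Δ:[((¬p3 → ¬p0) → (p0 → p2))=T] refutes=False
  v=0001: Γ:[] Δ:[((¬p3 → ¬p0) → (p0 → p2))=T] refutes=False
  v=0010: Γ:[] Δ:[((¬p3 → ¬p0) → (p0 → p2))=T] refutes=False
  v=0011: Γ:[] Δ:[((¬p3 → ¬p0) → (p0 → p2))=T] refutes=False
  v=0100: Γ:[] Δ:[((¬p3 → ¬p0) → (p0 → p2))=T] refutes=False
  v=0101: Γ:[] Δ:[((¬p3 → ¬p0) → (p0 → p2))=T] refutes=False
  v=0110: Γ:[] Δ:[((¬p3 → ¬p0) → (p0 → p2))=T] refutes=False
  v=0111: Γ:[] Δ:[((¬p3 → ¬p0) → (p0 → p2))=T] refutes=False
  v=1000: Γ:[] Δ:[((¬p3 → ¬p0) → (p0 → p2))=T] refutes=False
  v=1001: Γ:[] Δ:[((¬p3 → ¬p0) → (p0 → p2))=F] refutes=True  ← countermodel

Result: [1, 0, 0, 1]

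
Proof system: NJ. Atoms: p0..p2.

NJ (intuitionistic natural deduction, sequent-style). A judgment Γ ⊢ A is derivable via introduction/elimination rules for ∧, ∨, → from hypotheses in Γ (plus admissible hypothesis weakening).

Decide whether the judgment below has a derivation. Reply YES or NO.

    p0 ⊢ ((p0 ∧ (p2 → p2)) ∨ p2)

Derivation trace:
[∨I₁] p0 ⊢ ((p0 ∧ (p2 → p2)) ∨ p2)
  [∧I] p0 ⊢ (p0 ∧ (p2 → p2))
    [Ax] p0 ⊢ p0
    [→I]  ⊢ (p2 → p2)
      [Ax] p2 ⊢ p2

Result: YES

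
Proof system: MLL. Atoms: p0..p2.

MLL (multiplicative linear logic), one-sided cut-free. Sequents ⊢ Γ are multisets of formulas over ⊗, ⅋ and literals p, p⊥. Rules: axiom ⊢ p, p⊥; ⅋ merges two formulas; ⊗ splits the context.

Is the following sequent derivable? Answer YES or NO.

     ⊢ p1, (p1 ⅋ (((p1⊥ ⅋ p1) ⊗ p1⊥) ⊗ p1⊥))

Derivation trace:
[⅋]  ⊢ p1, (p1 ⅋ (((p1⊥ ⅋ p1) ⊗ p1⊥) ⊗ p1⊥))
  [⊗]  ⊢ p1, p1, (((p1⊥ ⅋ p1) ⊗ p1⊥) ⊗ p1⊥)
    [⊗]  ⊢ p1, ((p1⊥ ⅋ p1) ⊗ p1⊥)
      [⅋]  ⊢ (p1⊥ ⅋ p1)
        [Ax]  ⊢ p1, p1⊥
      [Ax]  ⊢ p1, p1⊥
    [Ax]  ⊢ p1, p1⊥

Result: YES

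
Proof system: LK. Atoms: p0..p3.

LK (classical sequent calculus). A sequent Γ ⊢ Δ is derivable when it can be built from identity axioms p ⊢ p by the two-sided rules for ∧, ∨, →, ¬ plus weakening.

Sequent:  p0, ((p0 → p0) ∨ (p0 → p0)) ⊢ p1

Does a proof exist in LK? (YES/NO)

Truth-table refutation:
  v=0000: Γ:[p0=F, ((p0 → p0) ∨ (p0 → p0))=T] Δ:[p1=F] refutes=False
  v=0001: Γ:[p0=F, ((p0 → p0) ∨ (p0 → p0))=T] Δ:[p1=F] refutes=False
  v=0010: Γ:[p0=F, ((p0 → p0) ∨ (p0 → p0))=T] Δ:[p1=F] refutes=False
  v=0011: Γ:[p0=F, ((p0 → p0) ∨ (p0 → p0))=T] Δ:[p1=F] refutes=False
  v=0100: Γ:[p0=F, ((p0 → p0) ∨ (p0 → p0))=T] Δ:[p1=T] refutes=False
  v=0101: Γ:[p0=F, ((p0 → p0) ∨ (p0 → p0))=T] Δ:[p1=T] refutes=False
  v=0110: Γ:[p0=F, ((p0 → p0) ∨ (p0 → p0))=T] Δ:[p1=T] refutes=False
  v=0111: Γ:[p0=F, ((p0 → p0) ∨ (p0 → p0))=T] Δ:[p1=T] refutes=False
  v=1000: Γ:[p0=T, ((p0 → p0) ∨ (p0 → p0))=T] Δ:[p1=F] refutes=True  ← countermodel

Result: NO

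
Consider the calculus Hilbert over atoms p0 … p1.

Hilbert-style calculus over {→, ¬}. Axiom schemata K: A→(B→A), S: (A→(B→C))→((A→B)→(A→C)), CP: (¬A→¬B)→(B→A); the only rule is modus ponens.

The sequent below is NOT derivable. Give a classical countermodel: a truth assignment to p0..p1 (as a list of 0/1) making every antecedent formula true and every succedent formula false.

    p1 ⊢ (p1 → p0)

Truth-table refutation:
  v=00: Γ:[p1=F] Δ:[(p1 → p0)=T] refutes=False
  v=01: Γ:[p1=T] Δ:[(p1 → p0)=F] refutes=True  ← countermodel

Result: [0, 1]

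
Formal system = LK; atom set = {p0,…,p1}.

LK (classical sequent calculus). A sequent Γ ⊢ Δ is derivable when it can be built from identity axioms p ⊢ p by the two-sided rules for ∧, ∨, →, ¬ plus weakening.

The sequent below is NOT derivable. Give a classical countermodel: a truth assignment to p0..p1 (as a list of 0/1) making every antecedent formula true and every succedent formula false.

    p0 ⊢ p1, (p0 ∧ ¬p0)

Truth-table refutation:
  v=00: Γ:[p0=F] Δ:[p1=F, (p0 ∧ ¬p0)=F] refutes=False
  v=01: Γ:[p0=F] Δ:[p1=T, (p0 ∧ ¬p0)=F] refutes=False
  v=10: Γ:[p0=T] Δ:[p1=F, (p0 ∧ ¬p0)=F] refutes=True  ← countermodel

Result: [1, 0]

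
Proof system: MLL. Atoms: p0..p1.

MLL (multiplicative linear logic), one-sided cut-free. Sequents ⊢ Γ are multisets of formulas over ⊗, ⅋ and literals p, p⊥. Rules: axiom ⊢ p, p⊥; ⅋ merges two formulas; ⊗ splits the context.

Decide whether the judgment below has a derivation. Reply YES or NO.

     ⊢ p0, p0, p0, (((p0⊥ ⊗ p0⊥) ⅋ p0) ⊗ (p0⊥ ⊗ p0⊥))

Derivation (root first):
[⊗]  ⊢ p0, p0, p0, (((p0⊥ ⊗ p0⊥) ⅋ p0) ⊗ (p0⊥ ⊗ p0⊥))
  [⅋]  ⊢ p0, ((p0⊥ ⊗ p0⊥) ⅋ p0)
    [⊗]  ⊢ p0, p0, (p0⊥ ⊗ p0⊥)
      [Ax]  ⊢ p0, p0⊥
      [Ax]  ⊢ p0, p0⊥
  [⊗]  ⊢ p0, p0, (p0⊥ ⊗ p0⊥)
    [Ax]  ⊢ p0, p0⊥
    [Ax]  ⊢ p0, p0⊥

Result: YES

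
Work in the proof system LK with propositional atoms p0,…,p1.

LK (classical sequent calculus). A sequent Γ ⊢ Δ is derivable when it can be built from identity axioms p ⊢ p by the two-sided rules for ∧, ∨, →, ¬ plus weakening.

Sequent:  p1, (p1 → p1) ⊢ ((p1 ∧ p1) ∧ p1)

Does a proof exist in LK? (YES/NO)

Proof tree:
[∧R] p1, (p1 → p1) ⊢ ((p1 ∧ p1) ∧ p1)
  [∧R] p1, (p1 → p1) ⊢ (p1 ∧ p1)
    [Ax] p1 ⊢ p1
    [→L] p1, (p1 → p1) ⊢ p1
      [Ax] p1 ⊢ p1
      [Ax] p1 ⊢ p1
  [→L] p1, (p1 → p1) ⊢ p1
    [Ax] p1 ⊢ p1
    [Ax] p1 ⊢ p1

Result: YES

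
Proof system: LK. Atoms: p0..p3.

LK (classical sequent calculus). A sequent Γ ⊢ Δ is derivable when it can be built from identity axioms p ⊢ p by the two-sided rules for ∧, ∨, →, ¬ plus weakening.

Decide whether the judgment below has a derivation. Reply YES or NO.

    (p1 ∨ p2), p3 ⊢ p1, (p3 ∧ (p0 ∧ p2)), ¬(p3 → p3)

Truth-table refutation:
  v=0000: Γ:[(p1 ∨ p2)=F, p3=F] Δ:[p1=F, (p3 ∧ (p0 ∧ p2))=F, ¬(p3 → p3)=F] refutes=False
  v=0001: Γ:[(p1 ∨ p2)=F, p3=T] Δ:[p1=F, (p3 ∧ (p0 ∧ p2))=F, ¬(p3 → p3)=F] refutes=False
  v=0010: Γ:[(p1 ∨ p2)=T, p3=F] Δ:[p1=F, (p3 ∧ (p0 ∧ p2))=F, ¬(p3 → p3)=F] refutes=False
  v=0011: Γ:[(p1 ∨ p2)=T, p3=T] Δ:[p1=F, (p3 ∧ (p0 ∧ p2))=F, ¬(p3 → p3)=F] refutes=True  ← countermodel

Result: NO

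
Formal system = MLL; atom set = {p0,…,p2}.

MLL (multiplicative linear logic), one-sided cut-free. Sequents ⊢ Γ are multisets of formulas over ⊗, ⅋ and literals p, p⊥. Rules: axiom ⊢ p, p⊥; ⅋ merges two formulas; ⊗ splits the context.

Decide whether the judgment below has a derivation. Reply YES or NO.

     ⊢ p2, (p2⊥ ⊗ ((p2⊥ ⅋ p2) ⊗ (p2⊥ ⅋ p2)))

Derivation trace:
[⊗]  ⊢ p2, (p2⊥ ⊗ ((p2⊥ ⅋ p2) ⊗ (p2⊥ ⅋ p2)))
  [Ax]  ⊢ p2, p2⊥
  [⊗]  ⊢ ((p2⊥ ⅋ p2) ⊗ (p2⊥ ⅋ p2))
    [⅋]  ⊢ (p2⊥ ⅋ p2)
      [Ax]  ⊢ p2, p2⊥
    [⅋]  ⊢ (p2⊥ ⅋ p2)
      [Ax]  ⊢ p2, p2⊥

Result: YES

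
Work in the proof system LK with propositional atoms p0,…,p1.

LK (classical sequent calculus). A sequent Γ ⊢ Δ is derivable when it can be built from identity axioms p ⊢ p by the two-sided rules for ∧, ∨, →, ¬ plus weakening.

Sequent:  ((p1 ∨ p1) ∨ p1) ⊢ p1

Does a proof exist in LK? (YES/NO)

Derivation (root first):
[∨L] ((p1 ∨ p1) ∨ p1) ⊢ p1
  [∨L] (p1 ∨ p1) ⊢ p1
    [WR] p1 ⊢ p1, p1
      [Ax] p1 ⊢ p1
    [WR] p1 ⊢ p1, p1
      [Ax] p1 ⊢ p1
  [WR] p1 ⊢ p1, p1
    [Ax] p1 ⊢ p1

Result: YES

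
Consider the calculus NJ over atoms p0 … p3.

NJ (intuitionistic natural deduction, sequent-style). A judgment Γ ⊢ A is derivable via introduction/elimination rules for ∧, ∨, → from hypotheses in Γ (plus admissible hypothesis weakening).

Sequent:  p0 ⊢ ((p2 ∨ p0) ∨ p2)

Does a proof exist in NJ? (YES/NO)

Derivation trace:
[∨I₁] p0 ⊢ ((p2 ∨ p0) ∨ p2)
  [∨I₂] p0 ⊢ (p2 ∨ p0)
    [Ax] p0 ⊢ p0

Result: YES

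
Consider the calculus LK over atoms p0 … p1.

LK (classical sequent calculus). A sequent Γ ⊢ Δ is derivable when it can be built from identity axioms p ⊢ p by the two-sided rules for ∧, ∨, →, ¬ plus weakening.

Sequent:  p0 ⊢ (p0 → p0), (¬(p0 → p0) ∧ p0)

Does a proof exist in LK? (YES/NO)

Derivation (root first):
[∧R] p0 ⊢ (p0 → p0), (¬(p0 → p0) ∧ p0)
  [¬R]  ⊢ (p0 → p0), ¬(p0 → p0)
    [→R] (p0 → p0) ⊢ (p0 → p0)
      [→L] p0, (p0 → p0) ⊢ p0
        [Ax] p0 ⊢ p0
        [Ax] p0 ⊢ p0
  [Ax] p0 ⊢ p0

Result: YES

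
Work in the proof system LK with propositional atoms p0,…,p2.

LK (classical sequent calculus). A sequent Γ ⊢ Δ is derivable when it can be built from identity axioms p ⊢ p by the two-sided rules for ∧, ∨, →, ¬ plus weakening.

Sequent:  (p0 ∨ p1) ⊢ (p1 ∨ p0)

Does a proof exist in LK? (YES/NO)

Proof tree:
[∨R] (p0 ∨ p1) ⊢ (p1 ∨ p0)
  [∨L] (p0 ∨ p1) ⊢ p1, p0
    [Ax] p0 ⊢ p0
    [Ax] p1 ⊢ p1

Result: YES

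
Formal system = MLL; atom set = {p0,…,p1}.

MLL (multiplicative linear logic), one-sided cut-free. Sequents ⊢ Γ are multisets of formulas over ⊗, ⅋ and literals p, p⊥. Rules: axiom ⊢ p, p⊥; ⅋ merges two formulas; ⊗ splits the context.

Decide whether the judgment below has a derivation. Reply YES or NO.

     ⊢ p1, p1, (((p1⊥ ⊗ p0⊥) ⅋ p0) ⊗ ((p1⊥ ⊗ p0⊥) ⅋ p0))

Derivation trace:
[⊗]  ⊢ p1, p1, (((p1⊥ ⊗ p0⊥) ⅋ p0) ⊗ ((p1⊥ ⊗ p0⊥) ⅋ p0))
  [⅋]  ⊢ p1, ((p1⊥ ⊗ p0⊥) ⅋ p0)
    [⊗]  ⊢ p1, p0, (p1⊥ ⊗ p0⊥)
      [Ax]  ⊢ p1, p1⊥
      [Ax]  ⊢ p0, p0⊥
  [⅋]  ⊢ p1, ((p1⊥ ⊗ p0⊥) ⅋ p0)
    [⊗]  ⊢ p1, p0, (p1⊥ ⊗ p0⊥)
      [Ax]  ⊢ p1, p1⊥
      [Ax]  ⊢ p0, p0⊥

Result: YES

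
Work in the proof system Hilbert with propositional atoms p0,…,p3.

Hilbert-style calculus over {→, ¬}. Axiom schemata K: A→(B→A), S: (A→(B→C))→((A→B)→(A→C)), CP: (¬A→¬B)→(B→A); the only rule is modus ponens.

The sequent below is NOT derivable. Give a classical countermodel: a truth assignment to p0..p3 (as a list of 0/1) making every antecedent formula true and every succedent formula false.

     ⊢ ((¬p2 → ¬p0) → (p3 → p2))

Truth-table refutation:
  v=0000: Γ:[] Δ:[((¬p2 → ¬p0) → (p3 → p2))=T] refutes=False
  v=0001: Γ:[] Δ:[((¬p2 → ¬p0) → (p3 → p2))=F] refutes=True  ← countermodel

Result: [0, 0, 0, 1]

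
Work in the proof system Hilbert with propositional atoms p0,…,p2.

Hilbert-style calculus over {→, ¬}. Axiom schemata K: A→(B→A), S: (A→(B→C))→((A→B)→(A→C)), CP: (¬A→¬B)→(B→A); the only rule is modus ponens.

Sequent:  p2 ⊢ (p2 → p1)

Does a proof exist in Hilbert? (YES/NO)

Enumerate valuations to refute Γ ⊢ Δ:
  v=000: Γ:[p2=F] Δ:[(p2 → p1)=T] refutes=False
  v=001: Γ:[p2=T] Δ:[(p2 → p1)=F] refutes=True  ← countermodel

Result: NO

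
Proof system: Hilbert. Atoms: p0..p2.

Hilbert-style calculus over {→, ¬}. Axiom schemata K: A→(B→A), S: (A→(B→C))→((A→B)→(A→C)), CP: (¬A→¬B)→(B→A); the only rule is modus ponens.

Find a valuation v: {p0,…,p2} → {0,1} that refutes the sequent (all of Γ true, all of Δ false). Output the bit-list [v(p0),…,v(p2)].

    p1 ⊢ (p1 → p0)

Enumerate valuations to refute Γ ⊢ Δ:
  v=000: Γ:[p1=F] Δ:[(p1 → p0)=T] refutes=False
  v=001: Γ:[p1=F] Δ:[(p1 → p0)=T] refutes=False
  v=010: Γ:[p1=T] Δ:[(p1 → p0)=F] refutes=True  ← countermodel

Result: [0, 1, 0]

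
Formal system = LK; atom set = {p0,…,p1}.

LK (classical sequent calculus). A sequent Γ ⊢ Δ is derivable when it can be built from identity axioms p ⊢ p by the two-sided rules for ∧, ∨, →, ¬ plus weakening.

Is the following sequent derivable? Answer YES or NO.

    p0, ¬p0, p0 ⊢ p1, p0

Derivation (root first):
[WL] p0, ¬p0, p0 ⊢ p1, p0
  [WR] p0, ¬p0 ⊢ p1, p0
    [¬L] p0, ¬p0 ⊢ p1
      [WR] p0 ⊢ p0, p1
        [Ax] p0 ⊢ p0

Result: YES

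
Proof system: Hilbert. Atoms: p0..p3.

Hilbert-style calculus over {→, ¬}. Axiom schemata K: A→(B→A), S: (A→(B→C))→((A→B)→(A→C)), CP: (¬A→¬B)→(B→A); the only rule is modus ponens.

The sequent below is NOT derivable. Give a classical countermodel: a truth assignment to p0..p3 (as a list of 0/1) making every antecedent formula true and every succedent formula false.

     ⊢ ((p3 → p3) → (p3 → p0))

Enumerate valuations to refute Γ ⊢ Δ:
  v=0000: Γ:[] Δ:[((p3 → p3) → (p3 → p0))=T] refutes=False
  v=0001: Γ:[] Δ:[((p3 → p3) → (p3 → p0))=F] refutes=True  ← countermodel

Result: [0, 0, 0, 1]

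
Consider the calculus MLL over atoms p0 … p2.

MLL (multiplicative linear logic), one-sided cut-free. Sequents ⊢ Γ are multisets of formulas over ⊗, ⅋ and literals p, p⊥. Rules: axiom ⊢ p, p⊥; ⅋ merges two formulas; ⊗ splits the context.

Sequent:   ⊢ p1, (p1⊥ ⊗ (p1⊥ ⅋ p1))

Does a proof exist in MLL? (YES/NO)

Derivation (root first):
[⊗]  ⊢ p1, (p1⊥ ⊗ (p1⊥ ⅋ p1))
  [Ax]  ⊢ p1, p1⊥
  [⅋]  ⊢ (p1⊥ ⅋ p1)
    [Ax]  ⊢ p1, p1⊥

Result: YES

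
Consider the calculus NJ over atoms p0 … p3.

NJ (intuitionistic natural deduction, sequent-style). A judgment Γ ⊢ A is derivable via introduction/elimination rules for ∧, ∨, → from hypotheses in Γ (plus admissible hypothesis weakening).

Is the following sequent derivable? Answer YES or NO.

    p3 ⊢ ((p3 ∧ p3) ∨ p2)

Derivation trace:
[∨I₁] p3 ⊢ ((p3 ∧ p3) ∨ p2)
  [∧I] p3 ⊢ (p3 ∧ p3)
    [Ax] p3 ⊢ p3
    [Ax] p3 ⊢ p3

Result: YES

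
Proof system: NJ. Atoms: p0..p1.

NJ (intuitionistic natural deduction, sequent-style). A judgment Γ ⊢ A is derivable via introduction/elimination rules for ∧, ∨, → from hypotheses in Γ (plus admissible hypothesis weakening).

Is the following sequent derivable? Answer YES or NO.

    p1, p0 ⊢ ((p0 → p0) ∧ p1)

Derivation (root first):
[∧I] p1, p0 ⊢ ((p0 → p0) ∧ p1)
  [→I] p0 ⊢ (p0 → p0)
    [Wk] p0, p0 ⊢ p0
      [Ax] p0 ⊢ p0
  [Ax] p1 ⊢ p1

Result: YES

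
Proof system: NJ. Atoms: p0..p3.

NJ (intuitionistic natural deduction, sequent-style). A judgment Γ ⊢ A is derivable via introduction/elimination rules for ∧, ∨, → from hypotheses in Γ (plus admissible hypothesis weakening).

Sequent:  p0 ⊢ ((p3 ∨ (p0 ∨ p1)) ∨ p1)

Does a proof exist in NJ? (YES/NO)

Proof tree:
[∨I₁] p0 ⊢ ((p3 ∨ (p0 ∨ p1)) ∨ p1)
  [∨I₂] p0 ⊢ (p3 ∨ (p0 ∨ p1))
    [∨I₁] p0 ⊢ (p0 ∨ p1)
      [Ax] p0 ⊢ p0

Result: YES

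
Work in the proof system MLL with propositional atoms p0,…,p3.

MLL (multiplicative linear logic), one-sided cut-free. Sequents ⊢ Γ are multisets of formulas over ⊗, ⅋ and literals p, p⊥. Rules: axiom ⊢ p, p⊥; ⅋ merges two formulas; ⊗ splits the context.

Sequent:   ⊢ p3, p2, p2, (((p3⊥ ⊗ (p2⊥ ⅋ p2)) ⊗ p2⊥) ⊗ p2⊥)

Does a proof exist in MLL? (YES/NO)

Proof tree:
[⊗]  ⊢ p3, p2, p2, (((p3⊥ ⊗ (p2⊥ ⅋ p2)) ⊗ p2⊥) ⊗ p2⊥)
  [⊗]  ⊢ p3, p2, ((p3⊥ ⊗ (p2⊥ ⅋ p2)) ⊗ p2⊥)
    [⊗]  ⊢ p3, (p3⊥ ⊗ (p2⊥ ⅋ p2))
      [Ax]  ⊢ p3, p3⊥
      [⅋]  ⊢ (p2⊥ ⅋ p2)
        [Ax]  ⊢ p2, p2⊥
    [Ax]  ⊢ p2, p2⊥
  [Ax]  ⊢ p2, p2⊥

Result: YES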